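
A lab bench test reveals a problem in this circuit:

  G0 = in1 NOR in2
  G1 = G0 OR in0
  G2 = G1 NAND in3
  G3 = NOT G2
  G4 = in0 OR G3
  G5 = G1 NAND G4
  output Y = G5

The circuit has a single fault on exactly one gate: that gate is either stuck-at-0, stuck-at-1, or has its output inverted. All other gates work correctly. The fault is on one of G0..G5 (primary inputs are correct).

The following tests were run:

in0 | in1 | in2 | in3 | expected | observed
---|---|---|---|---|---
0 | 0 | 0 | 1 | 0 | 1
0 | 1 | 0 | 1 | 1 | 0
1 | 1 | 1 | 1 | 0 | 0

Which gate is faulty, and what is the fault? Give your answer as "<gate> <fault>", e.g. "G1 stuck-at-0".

G0 inverted output

Fault-free values for test 1 (in0=0, in1=0, in2=0, in3=1): G0=1, G1=1, G2=0, G3=1, G4=1, G5=0, giving Y=0. Observed 1.
Test 1: faults giving observed 1 are {G0 stuck-at-0, G0 inverted output, G1 stuck-at-0, G1 inverted output, G2 stuck-at-1, G2 inverted output, G3 stuck-at-0, G3 inverted output, G4 stuck-at-0, G4 inverted output, G5 stuck-at-1, G5 inverted output}.
Test 2 (in0=0, in1=1, in2=0, in3=1): fault-free G0=0, G1=0, G2=1, G3=0, G4=0, G5=1 → 1; observed 0. Eliminates G0 stuck-at-0, G1 stuck-at-0, G2 stuck-at-1, G2 inverted output, G3 stuck-at-0, G3 inverted output, G4 stuck-at-0, G4 inverted output, G5 stuck-at-1.
Test 3 (in0=1, in1=1, in2=1, in3=1): fault-free G0=0, G1=1, G2=0, G3=1, G4=1, G5=0 → 0; observed 0. Eliminates G1 inverted output, G5 inverted output.
Only G0 inverted output is consistent with every test.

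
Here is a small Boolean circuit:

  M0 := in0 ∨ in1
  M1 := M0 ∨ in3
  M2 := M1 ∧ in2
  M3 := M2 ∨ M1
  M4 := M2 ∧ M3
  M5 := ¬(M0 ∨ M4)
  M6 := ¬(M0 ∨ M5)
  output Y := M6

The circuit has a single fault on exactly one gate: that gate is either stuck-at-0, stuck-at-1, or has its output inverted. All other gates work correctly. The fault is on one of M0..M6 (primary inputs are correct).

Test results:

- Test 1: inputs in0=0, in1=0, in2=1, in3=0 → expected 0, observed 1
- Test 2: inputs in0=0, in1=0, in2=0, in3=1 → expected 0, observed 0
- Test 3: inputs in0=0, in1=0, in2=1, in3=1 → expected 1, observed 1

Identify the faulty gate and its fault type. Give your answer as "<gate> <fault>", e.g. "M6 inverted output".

M1 stuck-at-1

Fault-free values for test 1 (in0=0, in1=0, in2=1, in3=0): M0=0, M1=0, M2=0, M3=0, M4=0, M5=1, M6=0, giving Y=0. Observed 1.
Test 1: faults giving observed 1 are {M1 stuck-at-1, M1 inverted output, M2 stuck-at-1, M2 inverted output, M4 stuck-at-1, M4 inverted output, M5 stuck-at-0, M5 inverted output, M6 stuck-at-1, M6 inverted output}.
Test 2 (in0=0, in1=0, in2=0, in3=1): fault-free M0=0, M1=1, M2=0, M3=1, M4=0, M5=1, M6=0 → 0; observed 0. Eliminates M2 stuck-at-1, M2 inverted output, M4 stuck-at-1, M4 inverted output, M5 stuck-at-0, M5 inverted output, M6 stuck-at-1, M6 inverted output.
Test 3 (in0=0, in1=0, in2=1, in3=1): fault-free M0=0, M1=1, M2=1, M3=1, M4=1, M5=0, M6=1 → 1; observed 1. Eliminates M1 inverted output.
Only M1 stuck-at-1 is consistent with every test.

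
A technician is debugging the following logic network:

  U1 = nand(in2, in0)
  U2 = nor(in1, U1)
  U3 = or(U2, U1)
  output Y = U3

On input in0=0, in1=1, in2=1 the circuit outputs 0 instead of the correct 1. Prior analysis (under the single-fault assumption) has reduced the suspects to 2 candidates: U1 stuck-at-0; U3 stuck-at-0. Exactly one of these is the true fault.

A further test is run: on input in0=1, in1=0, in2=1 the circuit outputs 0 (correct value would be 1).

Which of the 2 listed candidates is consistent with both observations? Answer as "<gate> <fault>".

Evaluate each candidate on input in0=1, in1=0, in2=1:
  U1 stuck-at-0: U1=0 [stuck-at-0], U2=1, U3=1 → 1 — eliminated
  U3 stuck-at-0: U1=0, U2=1, U3=0 [stuck-at-0] → 0 — matches
Only U3 stuck-at-0 reproduces the observed 0.

U3 stuck-at-0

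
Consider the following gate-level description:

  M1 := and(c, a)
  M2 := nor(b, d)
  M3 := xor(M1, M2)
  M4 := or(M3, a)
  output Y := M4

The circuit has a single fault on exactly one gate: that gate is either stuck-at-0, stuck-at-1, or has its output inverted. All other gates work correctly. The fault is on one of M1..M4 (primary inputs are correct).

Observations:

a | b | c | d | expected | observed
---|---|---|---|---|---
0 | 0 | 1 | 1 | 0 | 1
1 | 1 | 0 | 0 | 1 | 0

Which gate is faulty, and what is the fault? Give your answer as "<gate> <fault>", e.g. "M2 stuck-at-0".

M4 inverted output

Fault-free values for test 1 (a=0, b=0, c=1, d=1): M1=0, M2=0, M3=0, M4=0, giving Y=0. Observed 1.
Test 1: faults giving observed 1 are {M1 stuck-at-1, M1 inverted output, M2 stuck-at-1, M2 inverted output, M3 stuck-at-1, M3 inverted output, M4 stuck-at-1, M4 inverted output}.
Test 2 (a=1, b=1, c=0, d=0): fault-free M1=0, M2=0, M3=0, M4=1 → 1; observed 0. Eliminates M1 stuck-at-1, M1 inverted output, M2 stuck-at-1, M2 inverted output, M3 stuck-at-1, M3 inverted output, M4 stuck-at-1.
Only M4 inverted output is consistent with every test.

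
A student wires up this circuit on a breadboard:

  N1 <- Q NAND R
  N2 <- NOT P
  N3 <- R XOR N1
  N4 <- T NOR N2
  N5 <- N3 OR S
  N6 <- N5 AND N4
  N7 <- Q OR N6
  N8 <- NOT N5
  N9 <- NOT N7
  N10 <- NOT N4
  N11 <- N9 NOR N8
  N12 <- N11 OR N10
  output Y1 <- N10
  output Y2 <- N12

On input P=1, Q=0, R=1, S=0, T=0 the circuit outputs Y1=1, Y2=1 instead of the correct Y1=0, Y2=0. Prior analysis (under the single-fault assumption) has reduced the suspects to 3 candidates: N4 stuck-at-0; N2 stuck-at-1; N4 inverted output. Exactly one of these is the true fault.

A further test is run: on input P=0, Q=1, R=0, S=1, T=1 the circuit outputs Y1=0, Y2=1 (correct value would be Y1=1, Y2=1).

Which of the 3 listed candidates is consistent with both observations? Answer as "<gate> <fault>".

N4 inverted output

Evaluate each candidate on input P=0, Q=1, R=0, S=1, T=1:
  N4 stuck-at-0: N1=1, N2=1, N3=1, N4=0 [stuck-at-0], N5=1, N6=0, N7=1, N8=0, N9=0, N10=1, N11=1, N12=1 → Y1=1, Y2=1 — eliminated
  N2 stuck-at-1: N1=1, N2=1 [stuck-at-1], N3=1, N4=0, N5=1, N6=0, N7=1, N8=0, N9=0, N10=1, N11=1, N12=1 → Y1=1, Y2=1 — eliminated
  N4 inverted output: N1=1, N2=1, N3=1, N4=1 [inverted output], N5=1, N6=1, N7=1, N8=0, N9=0, N10=0, N11=1, N12=1 → Y1=0, Y2=1 — matches
Only N4 inverted output reproduces the observed Y1=0, Y2=1.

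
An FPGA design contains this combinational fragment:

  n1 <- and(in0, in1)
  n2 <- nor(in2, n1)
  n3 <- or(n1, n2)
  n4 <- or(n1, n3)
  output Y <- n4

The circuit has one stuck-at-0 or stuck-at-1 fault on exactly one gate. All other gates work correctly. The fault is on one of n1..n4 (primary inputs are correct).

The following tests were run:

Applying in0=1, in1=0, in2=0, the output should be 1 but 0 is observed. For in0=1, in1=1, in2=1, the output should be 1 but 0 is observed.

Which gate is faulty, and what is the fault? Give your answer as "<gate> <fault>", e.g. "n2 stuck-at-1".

n4 stuck-at-0

Fault-free values for test 1 (in0=1, in1=0, in2=0): n1=0, n2=1, n3=1, n4=1, giving Y=1. Observed 0.
Test 1: faults giving observed 0 are {n2 stuck-at-0, n3 stuck-at-0, n4 stuck-at-0}.
Test 2 (in0=1, in1=1, in2=1): fault-free n1=1, n2=0, n3=1, n4=1 → 1; observed 0. Eliminates n2 stuck-at-0, n3 stuck-at-0.
Only n4 stuck-at-0 is consistent with every test.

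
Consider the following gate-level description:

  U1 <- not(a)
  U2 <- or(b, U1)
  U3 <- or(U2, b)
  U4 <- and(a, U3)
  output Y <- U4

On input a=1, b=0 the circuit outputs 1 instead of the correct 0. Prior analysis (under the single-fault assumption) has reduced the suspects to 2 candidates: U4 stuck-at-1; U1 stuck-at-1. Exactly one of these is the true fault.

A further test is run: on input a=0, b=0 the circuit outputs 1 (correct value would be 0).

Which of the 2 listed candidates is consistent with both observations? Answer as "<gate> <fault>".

Evaluate each candidate on input a=0, b=0:
  U4 stuck-at-1: U1=1, U2=1, U3=1, U4=1 [stuck-at-1] → 1 — matches
  U1 stuck-at-1: U1=1 [stuck-at-1], U2=1, U3=1, U4=0 → 0 — eliminated
Only U4 stuck-at-1 reproduces the observed 1.

U4 stuck-at-1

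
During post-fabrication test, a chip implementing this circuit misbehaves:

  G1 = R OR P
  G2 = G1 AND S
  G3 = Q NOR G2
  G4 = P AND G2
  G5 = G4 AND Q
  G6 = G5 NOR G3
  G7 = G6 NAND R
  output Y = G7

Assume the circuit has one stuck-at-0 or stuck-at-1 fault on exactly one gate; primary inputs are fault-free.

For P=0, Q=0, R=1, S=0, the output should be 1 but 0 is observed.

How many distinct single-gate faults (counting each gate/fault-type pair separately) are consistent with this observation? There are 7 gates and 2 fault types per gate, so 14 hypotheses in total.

Fault-free: G1=1, G2=0, G3=1, G4=0, G5=0, G6=0, G7=1 → 1. Observed 0.
  G1 stuck-at-0: output 1 ✗
  G1 stuck-at-1: output 1 ✗
  G2 stuck-at-0: output 1 ✗
  G2 stuck-at-1: output 0 ✓
  G3 stuck-at-0: output 0 ✓
  G3 stuck-at-1: output 1 ✗
  G4 stuck-at-0: output 1 ✗
  G4 stuck-at-1: output 1 ✗
  G5 stuck-at-0: output 1 ✗
  G5 stuck-at-1: output 1 ✗
  G6 stuck-at-0: output 1 ✗
  G6 stuck-at-1: output 0 ✓
  G7 stuck-at-0: output 0 ✓
  G7 stuck-at-1: output 1 ✗
Consistent faults: {G2 stuck-at-1, G3 stuck-at-0, G6 stuck-at-1, G7 stuck-at-0} — 4 in all.

4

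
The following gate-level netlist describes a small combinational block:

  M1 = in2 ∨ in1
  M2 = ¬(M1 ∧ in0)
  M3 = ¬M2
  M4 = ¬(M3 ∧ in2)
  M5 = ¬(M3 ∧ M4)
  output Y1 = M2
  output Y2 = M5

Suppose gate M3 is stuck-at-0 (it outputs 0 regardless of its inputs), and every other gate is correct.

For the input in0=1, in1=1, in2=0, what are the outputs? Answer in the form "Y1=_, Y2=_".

Y1=0, Y2=1

Propagate with M3 forced: M1=1, M2=0, M3=0 [stuck-at-0], M4=1, M5=1.
So the outputs are Y1=0, Y2=1. (Without the fault they would be Y1=0, Y2=0.)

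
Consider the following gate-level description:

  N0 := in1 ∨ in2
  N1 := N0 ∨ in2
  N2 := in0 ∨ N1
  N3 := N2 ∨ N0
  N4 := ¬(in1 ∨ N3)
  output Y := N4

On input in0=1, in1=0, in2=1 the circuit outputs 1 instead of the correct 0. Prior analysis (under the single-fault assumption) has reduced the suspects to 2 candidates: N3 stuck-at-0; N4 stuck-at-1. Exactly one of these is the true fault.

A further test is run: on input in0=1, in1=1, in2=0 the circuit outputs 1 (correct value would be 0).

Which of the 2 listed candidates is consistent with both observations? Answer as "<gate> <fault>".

N4 stuck-at-1

Evaluate each candidate on input in0=1, in1=1, in2=0:
  N3 stuck-at-0: N0=1, N1=1, N2=1, N3=0 [stuck-at-0], N4=0 → 0 — eliminated
  N4 stuck-at-1: N0=1, N1=1, N2=1, N3=1, N4=1 [stuck-at-1] → 1 — matches
Only N4 stuck-at-1 reproduces the observed 1.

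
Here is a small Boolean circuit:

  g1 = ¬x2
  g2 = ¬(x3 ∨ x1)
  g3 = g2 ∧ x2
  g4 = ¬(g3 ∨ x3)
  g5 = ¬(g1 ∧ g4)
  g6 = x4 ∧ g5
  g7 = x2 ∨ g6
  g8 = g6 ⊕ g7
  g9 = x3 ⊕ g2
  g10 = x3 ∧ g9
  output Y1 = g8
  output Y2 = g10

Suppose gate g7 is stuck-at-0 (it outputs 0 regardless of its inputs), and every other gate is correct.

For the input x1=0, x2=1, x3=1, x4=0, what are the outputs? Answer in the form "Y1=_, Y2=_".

Y1=0, Y2=1

Propagate with g7 forced: g1=0, g2=0, g3=0, g4=0, g5=1, g6=0, g7=0 [stuck-at-0], g8=0, g9=1, g10=1.
So the outputs are Y1=0, Y2=1. (Without the fault they would be Y1=1, Y2=1.)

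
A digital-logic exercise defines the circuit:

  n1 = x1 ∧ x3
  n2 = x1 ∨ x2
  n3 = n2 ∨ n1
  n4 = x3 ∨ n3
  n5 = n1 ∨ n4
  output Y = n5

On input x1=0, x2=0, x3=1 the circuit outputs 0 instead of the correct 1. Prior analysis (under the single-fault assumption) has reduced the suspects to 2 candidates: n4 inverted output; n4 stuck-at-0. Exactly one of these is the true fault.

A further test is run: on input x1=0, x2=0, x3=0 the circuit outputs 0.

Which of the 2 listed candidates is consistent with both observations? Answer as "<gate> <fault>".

n4 stuck-at-0

Evaluate each candidate on input x1=0, x2=0, x3=0:
  n4 inverted output: n1=0, n2=0, n3=0, n4=1 [inverted output], n5=1 → 1 — eliminated
  n4 stuck-at-0: n1=0, n2=0, n3=0, n4=0 [stuck-at-0], n5=0 → 0 — matches
Only n4 stuck-at-0 reproduces the observed 0.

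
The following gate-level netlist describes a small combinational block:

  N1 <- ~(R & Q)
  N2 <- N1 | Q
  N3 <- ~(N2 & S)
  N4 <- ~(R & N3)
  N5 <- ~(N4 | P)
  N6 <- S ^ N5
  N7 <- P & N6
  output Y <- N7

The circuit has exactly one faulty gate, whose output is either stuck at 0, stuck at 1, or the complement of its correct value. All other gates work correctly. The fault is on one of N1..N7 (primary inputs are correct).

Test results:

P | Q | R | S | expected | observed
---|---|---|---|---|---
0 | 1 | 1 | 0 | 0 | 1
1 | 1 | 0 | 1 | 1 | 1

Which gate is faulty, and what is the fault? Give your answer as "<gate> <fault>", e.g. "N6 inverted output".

Fault-free values for test 1 (P=0, Q=1, R=1, S=0): N1=0, N2=1, N3=1, N4=0, N5=1, N6=1, N7=0, giving Y=0. Observed 1.
Test 1: faults giving observed 1 are {N7 stuck-at-1, N7 inverted output}.
Test 2 (P=1, Q=1, R=0, S=1): fault-free N1=1, N2=1, N3=0, N4=1, N5=0, N6=1, N7=1 → 1; observed 1. Eliminates N7 inverted output.
Only N7 stuck-at-1 is consistent with every test.

N7 stuck-at-1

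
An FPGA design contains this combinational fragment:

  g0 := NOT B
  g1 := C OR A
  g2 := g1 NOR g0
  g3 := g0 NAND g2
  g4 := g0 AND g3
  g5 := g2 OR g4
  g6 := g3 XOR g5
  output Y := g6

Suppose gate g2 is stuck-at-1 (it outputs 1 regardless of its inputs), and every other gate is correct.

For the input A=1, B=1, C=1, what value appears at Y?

0

Propagate with g2 forced: g0=0, g1=1, g2=1 [stuck-at-1], g3=1, g4=0, g5=1, g6=0.
So Y = 0. (Without the fault it would be 1.)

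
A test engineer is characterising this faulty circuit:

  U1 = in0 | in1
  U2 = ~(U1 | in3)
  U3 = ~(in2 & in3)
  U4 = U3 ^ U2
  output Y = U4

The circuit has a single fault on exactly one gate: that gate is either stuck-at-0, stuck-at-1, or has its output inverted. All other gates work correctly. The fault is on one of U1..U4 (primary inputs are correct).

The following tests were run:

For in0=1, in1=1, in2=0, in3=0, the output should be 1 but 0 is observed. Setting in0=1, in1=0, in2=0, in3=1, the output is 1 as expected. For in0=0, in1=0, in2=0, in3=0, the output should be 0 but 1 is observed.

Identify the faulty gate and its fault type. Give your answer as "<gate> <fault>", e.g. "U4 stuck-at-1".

U1 inverted output

Fault-free values for test 1 (in0=1, in1=1, in2=0, in3=0): U1=1, U2=0, U3=1, U4=1, giving Y=1. Observed 0.
Test 1: faults giving observed 0 are {U1 stuck-at-0, U1 inverted output, U2 stuck-at-1, U2 inverted output, U3 stuck-at-0, U3 inverted output, U4 stuck-at-0, U4 inverted output}.
Test 2 (in0=1, in1=0, in2=0, in3=1): fault-free U1=1, U2=0, U3=1, U4=1 → 1; observed 1. Eliminates U2 stuck-at-1, U2 inverted output, U3 stuck-at-0, U3 inverted output, U4 stuck-at-0, U4 inverted output.
Test 3 (in0=0, in1=0, in2=0, in3=0): fault-free U1=0, U2=1, U3=1, U4=0 → 0; observed 1. Eliminates U1 stuck-at-0.
Only U1 inverted output is consistent with every test.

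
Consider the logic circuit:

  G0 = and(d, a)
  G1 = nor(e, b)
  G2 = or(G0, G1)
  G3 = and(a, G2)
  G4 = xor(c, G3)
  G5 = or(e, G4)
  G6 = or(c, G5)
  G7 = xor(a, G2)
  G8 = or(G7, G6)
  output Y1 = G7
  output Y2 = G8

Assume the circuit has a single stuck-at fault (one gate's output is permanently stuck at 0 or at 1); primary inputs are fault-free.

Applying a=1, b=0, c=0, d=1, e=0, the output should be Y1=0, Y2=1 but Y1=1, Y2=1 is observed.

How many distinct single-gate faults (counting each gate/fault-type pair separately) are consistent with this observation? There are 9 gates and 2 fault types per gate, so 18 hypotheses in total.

Fault-free: G0=1, G1=1, G2=1, G3=1, G4=1, G5=1, G6=1, G7=0, G8=1 → Y1=0, Y2=1. Observed Y1=1, Y2=1.
  G0: none of the 2 fault types match ✗
  G1: none of the 2 fault types match ✗
  G2: stuck-at-0 ✓; others ✗
  G3: none of the 2 fault types match ✗
  G4: none of the 2 fault types match ✗
  G5: none of the 2 fault types match ✗
  G6: none of the 2 fault types match ✗
  G7: stuck-at-1 ✓; others ✗
  G8: none of the 2 fault types match ✗
Consistent faults: {G2 stuck-at-0, G7 stuck-at-1} — 2 in all.

2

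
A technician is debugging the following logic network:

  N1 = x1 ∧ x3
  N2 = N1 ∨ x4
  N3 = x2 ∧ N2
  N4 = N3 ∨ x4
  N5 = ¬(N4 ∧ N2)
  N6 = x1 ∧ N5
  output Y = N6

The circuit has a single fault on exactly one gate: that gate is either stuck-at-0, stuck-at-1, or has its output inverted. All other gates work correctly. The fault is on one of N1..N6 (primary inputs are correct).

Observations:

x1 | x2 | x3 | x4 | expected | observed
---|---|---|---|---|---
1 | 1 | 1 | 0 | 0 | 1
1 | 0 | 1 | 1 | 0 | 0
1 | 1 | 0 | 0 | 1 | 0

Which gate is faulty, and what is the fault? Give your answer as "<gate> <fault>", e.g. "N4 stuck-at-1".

Fault-free values for test 1 (x1=1, x2=1, x3=1, x4=0): N1=1, N2=1, N3=1, N4=1, N5=0, N6=0, giving Y=0. Observed 1.
Test 1: faults giving observed 1 are {N1 stuck-at-0, N1 inverted output, N2 stuck-at-0, N2 inverted output, N3 stuck-at-0, N3 inverted output, N4 stuck-at-0, N4 inverted output, N5 stuck-at-1, N5 inverted output, N6 stuck-at-1, N6 inverted output}.
Test 2 (x1=1, x2=0, x3=1, x4=1): fault-free N1=1, N2=1, N3=0, N4=1, N5=0, N6=0 → 0; observed 0. Eliminates N2 stuck-at-0, N2 inverted output, N4 stuck-at-0, N4 inverted output, N5 stuck-at-1, N5 inverted output, N6 stuck-at-1, N6 inverted output.
Test 3 (x1=1, x2=1, x3=0, x4=0): fault-free N1=0, N2=0, N3=0, N4=0, N5=1, N6=1 → 1; observed 0. Eliminates N1 stuck-at-0, N3 stuck-at-0, N3 inverted output.
Only N1 inverted output is consistent with every test.

N1 inverted output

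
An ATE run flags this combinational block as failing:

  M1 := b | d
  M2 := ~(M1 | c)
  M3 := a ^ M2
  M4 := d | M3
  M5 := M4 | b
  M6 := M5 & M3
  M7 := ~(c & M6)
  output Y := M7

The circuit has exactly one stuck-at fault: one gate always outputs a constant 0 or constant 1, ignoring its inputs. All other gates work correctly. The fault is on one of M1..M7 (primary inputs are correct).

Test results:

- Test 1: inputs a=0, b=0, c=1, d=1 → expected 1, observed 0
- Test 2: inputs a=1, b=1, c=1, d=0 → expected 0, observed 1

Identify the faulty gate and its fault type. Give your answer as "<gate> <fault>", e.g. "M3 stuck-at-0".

Fault-free values for test 1 (a=0, b=0, c=1, d=1): M1=1, M2=0, M3=0, M4=1, M5=1, M6=0, M7=1, giving Y=1. Observed 0.
Test 1: faults giving observed 0 are {M2 stuck-at-1, M3 stuck-at-1, M6 stuck-at-1, M7 stuck-at-0}.
Test 2 (a=1, b=1, c=1, d=0): fault-free M1=1, M2=0, M3=1, M4=1, M5=1, M6=1, M7=0 → 0; observed 1. Eliminates M3 stuck-at-1, M6 stuck-at-1, M7 stuck-at-0.
Only M2 stuck-at-1 is consistent with every test.

M2 stuck-at-1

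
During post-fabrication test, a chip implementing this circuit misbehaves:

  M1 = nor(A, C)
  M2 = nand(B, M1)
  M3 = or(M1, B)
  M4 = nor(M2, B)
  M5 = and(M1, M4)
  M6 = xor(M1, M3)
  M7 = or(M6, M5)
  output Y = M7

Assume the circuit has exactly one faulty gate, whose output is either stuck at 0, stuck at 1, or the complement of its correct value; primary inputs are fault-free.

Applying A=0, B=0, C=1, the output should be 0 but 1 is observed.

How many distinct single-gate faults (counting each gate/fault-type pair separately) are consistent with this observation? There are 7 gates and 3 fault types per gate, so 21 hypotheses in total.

8

Fault-free: M1=0, M2=1, M3=0, M4=0, M5=0, M6=0, M7=0 → 0. Observed 1.
  M1: none of the 3 fault types match ✗
  M2: none of the 3 fault types match ✗
  M3: stuck-at-1, inverted output ✓; others ✗
  M4: none of the 3 fault types match ✗
  M5: stuck-at-1, inverted output ✓; others ✗
  M6: stuck-at-1, inverted output ✓; others ✗
  M7: stuck-at-1, inverted output ✓; others ✗
Consistent faults: {M3 stuck-at-1, M3 inverted output, M5 stuck-at-1, M5 inverted output, M6 stuck-at-1, M6 inverted output, M7 stuck-at-1, M7 inverted output} — 8 in all.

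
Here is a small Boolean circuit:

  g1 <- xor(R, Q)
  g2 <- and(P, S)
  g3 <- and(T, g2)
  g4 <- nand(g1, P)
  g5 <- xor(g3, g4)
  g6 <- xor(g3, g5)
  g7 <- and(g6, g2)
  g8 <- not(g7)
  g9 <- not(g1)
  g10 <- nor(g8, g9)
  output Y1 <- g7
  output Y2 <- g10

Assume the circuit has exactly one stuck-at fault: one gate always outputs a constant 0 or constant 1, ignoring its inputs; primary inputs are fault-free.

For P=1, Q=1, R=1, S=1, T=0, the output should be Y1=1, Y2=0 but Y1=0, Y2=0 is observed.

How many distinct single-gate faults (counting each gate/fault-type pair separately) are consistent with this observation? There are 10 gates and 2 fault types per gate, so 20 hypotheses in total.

Fault-free: g1=0, g2=1, g3=0, g4=1, g5=1, g6=1, g7=1, g8=0, g9=1, g10=0 → Y1=1, Y2=0. Observed Y1=0, Y2=0.
  g1: stuck-at-1 ✓; others ✗
  g2: stuck-at-0 ✓; others ✗
  g3: none of the 2 fault types match ✗
  g4: stuck-at-0 ✓; others ✗
  g5: stuck-at-0 ✓; others ✗
  g6: stuck-at-0 ✓; others ✗
  g7: stuck-at-0 ✓; others ✗
  g8: none of the 2 fault types match ✗
  g9: none of the 2 fault types match ✗
  g10: none of the 2 fault types match ✗
Consistent faults: {g1 stuck-at-1, g2 stuck-at-0, g4 stuck-at-0, g5 stuck-at-0, g6 stuck-at-0, g7 stuck-at-0} — 6 in all.

6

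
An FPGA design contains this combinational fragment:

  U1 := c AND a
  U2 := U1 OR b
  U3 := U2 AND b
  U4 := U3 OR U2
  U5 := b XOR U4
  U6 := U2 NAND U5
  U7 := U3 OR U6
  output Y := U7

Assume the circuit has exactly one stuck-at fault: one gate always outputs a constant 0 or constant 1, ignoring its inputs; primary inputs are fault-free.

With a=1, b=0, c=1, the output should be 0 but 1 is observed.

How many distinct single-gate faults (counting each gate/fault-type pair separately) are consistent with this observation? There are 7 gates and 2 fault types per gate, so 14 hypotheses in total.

Fault-free: U1=1, U2=1, U3=0, U4=1, U5=1, U6=0, U7=0 → 0. Observed 1.
  U1 stuck-at-0: output 1 ✓
  U1 stuck-at-1: output 0 ✗
  U2 stuck-at-0: output 1 ✓
  U2 stuck-at-1: output 0 ✗
  U3 stuck-at-0: output 0 ✗
  U3 stuck-at-1: output 1 ✓
  U4 stuck-at-0: output 1 ✓
  U4 stuck-at-1: output 0 ✗
  U5 stuck-at-0: output 1 ✓
  U5 stuck-at-1: output 0 ✗
  U6 stuck-at-0: output 0 ✗
  U6 stuck-at-1: output 1 ✓
  U7 stuck-at-0: output 0 ✗
  U7 stuck-at-1: output 1 ✓
Consistent faults: {U1 stuck-at-0, U2 stuck-at-0, U3 stuck-at-1, U4 stuck-at-0, U5 stuck-at-0, U6 stuck-at-1, U7 stuck-at-1} — 7 in all.

7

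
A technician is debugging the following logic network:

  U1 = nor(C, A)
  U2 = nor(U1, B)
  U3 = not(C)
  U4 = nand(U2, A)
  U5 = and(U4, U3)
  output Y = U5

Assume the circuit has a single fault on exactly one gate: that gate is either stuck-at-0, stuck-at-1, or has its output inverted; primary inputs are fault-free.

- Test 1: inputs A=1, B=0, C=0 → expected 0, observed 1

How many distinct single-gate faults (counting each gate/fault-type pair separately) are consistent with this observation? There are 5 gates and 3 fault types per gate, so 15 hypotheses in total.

8

Fault-free: U1=0, U2=1, U3=1, U4=0, U5=0 → 0. Observed 1.
  U1: stuck-at-1, inverted output ✓; others ✗
  U2: stuck-at-0, inverted output ✓; others ✗
  U3: none of the 3 fault types match ✗
  U4: stuck-at-1, inverted output ✓; others ✗
  U5: stuck-at-1, inverted output ✓; others ✗
Consistent faults: {U1 stuck-at-1, U1 inverted output, U2 stuck-at-0, U2 inverted output, U4 stuck-at-1, U4 inverted output, U5 stuck-at-1, U5 inverted output} — 8 in all.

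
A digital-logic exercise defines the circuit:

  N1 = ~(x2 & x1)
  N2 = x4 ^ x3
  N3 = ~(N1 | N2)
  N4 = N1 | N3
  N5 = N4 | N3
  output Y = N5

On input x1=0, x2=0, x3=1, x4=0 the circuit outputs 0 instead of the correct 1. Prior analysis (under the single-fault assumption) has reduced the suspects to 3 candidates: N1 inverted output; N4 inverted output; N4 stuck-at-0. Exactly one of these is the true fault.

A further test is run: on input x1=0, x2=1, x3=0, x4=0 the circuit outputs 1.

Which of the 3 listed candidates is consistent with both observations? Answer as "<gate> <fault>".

Evaluate each candidate on input x1=0, x2=1, x3=0, x4=0:
  N1 inverted output: N1=0 [inverted output], N2=0, N3=1, N4=1, N5=1 → 1 — matches
  N4 inverted output: N1=1, N2=0, N3=0, N4=0 [inverted output], N5=0 → 0 — eliminated
  N4 stuck-at-0: N1=1, N2=0, N3=0, N4=0 [stuck-at-0], N5=0 → 0 — eliminated
Only N1 inverted output reproduces the observed 1.

N1 inverted output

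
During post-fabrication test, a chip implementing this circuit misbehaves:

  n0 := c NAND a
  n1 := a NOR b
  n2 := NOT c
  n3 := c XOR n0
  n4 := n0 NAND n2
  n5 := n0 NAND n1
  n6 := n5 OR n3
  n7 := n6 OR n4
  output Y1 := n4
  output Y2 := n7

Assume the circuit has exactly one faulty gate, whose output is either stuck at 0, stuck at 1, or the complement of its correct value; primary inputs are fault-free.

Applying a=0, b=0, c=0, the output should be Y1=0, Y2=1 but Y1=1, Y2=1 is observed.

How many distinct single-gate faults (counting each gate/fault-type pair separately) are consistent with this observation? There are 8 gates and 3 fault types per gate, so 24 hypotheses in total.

6

Fault-free: n0=1, n1=1, n2=1, n3=1, n4=0, n5=0, n6=1, n7=1 → Y1=0, Y2=1. Observed Y1=1, Y2=1.
  n0: stuck-at-0, inverted output ✓; others ✗
  n1: none of the 3 fault types match ✗
  n2: stuck-at-0, inverted output ✓; others ✗
  n3: none of the 3 fault types match ✗
  n4: stuck-at-1, inverted output ✓; others ✗
  n5: none of the 3 fault types match ✗
  n6: none of the 3 fault types match ✗
  n7: none of the 3 fault types match ✗
Consistent faults: {n0 stuck-at-0, n0 inverted output, n2 stuck-at-0, n2 inverted output, n4 stuck-at-1, n4 inverted output} — 6 in all.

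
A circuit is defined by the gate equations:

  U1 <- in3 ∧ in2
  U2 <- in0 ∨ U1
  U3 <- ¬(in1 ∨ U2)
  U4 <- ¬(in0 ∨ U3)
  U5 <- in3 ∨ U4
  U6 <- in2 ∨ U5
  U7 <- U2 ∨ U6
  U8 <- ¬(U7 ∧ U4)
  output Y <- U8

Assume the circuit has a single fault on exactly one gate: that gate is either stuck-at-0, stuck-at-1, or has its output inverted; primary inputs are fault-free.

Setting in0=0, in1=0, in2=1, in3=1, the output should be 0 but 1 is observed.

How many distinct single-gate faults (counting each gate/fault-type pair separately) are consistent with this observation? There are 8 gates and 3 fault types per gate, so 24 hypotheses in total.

12

Fault-free: U1=1, U2=1, U3=0, U4=1, U5=1, U6=1, U7=1, U8=0 → 0. Observed 1.
  U1: stuck-at-0, inverted output ✓; others ✗
  U2: stuck-at-0, inverted output ✓; others ✗
  U3: stuck-at-1, inverted output ✓; others ✗
  U4: stuck-at-0, inverted output ✓; others ✗
  U5: none of the 3 fault types match ✗
  U6: none of the 3 fault types match ✗
  U7: stuck-at-0, inverted output ✓; others ✗
  U8: stuck-at-1, inverted output ✓; others ✗
Consistent faults: {U1 stuck-at-0, U1 inverted output, U2 stuck-at-0, U2 inverted output, U3 stuck-at-1, U3 inverted output, U4 stuck-at-0, U4 inverted output, U7 stuck-at-0, U7 inverted output, U8 stuck-at-1, U8 inverted output} — 12 in all.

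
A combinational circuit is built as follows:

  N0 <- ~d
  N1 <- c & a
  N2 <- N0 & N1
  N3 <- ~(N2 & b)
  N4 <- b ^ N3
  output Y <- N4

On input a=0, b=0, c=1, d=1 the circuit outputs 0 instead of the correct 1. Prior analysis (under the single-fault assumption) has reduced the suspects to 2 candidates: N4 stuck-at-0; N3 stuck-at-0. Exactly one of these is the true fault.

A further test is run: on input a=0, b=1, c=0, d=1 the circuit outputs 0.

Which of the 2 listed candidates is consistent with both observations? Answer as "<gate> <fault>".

N4 stuck-at-0

Evaluate each candidate on input a=0, b=1, c=0, d=1:
  N4 stuck-at-0: N0=0, N1=0, N2=0, N3=1, N4=0 [stuck-at-0] → 0 — matches
  N3 stuck-at-0: N0=0, N1=0, N2=0, N3=0 [stuck-at-0], N4=1 → 1 — eliminated
Only N4 stuck-at-0 reproduces the observed 0.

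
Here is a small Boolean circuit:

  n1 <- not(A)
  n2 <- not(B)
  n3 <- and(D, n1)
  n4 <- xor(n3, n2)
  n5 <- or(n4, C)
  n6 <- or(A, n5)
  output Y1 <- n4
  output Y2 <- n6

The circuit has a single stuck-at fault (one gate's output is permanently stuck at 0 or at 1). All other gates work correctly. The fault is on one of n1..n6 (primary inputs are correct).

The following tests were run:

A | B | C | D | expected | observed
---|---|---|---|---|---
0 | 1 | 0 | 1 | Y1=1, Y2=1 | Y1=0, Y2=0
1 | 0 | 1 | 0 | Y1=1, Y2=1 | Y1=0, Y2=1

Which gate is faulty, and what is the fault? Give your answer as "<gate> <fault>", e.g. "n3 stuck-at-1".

n4 stuck-at-0

Fault-free values for test 1 (A=0, B=1, C=0, D=1): n1=1, n2=0, n3=1, n4=1, n5=1, n6=1, giving Y1=1, Y2=1. Observed Y1=0, Y2=0.
Test 1: faults giving observed Y1=0, Y2=0 are {n1 stuck-at-0, n2 stuck-at-1, n3 stuck-at-0, n4 stuck-at-0}.
Test 2 (A=1, B=0, C=1, D=0): fault-free n1=0, n2=1, n3=0, n4=1, n5=1, n6=1 → Y1=1, Y2=1; observed Y1=0, Y2=1. Eliminates n1 stuck-at-0, n2 stuck-at-1, n3 stuck-at-0.
Only n4 stuck-at-0 is consistent with every test.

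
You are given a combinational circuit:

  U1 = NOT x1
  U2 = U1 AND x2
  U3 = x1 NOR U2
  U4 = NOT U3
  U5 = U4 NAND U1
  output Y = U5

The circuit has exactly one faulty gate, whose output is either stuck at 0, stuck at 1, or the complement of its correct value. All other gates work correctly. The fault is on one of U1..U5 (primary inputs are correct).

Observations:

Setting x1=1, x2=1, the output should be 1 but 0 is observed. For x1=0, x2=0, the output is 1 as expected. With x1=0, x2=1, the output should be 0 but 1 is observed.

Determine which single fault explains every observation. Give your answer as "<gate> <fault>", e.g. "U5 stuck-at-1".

Fault-free values for test 1 (x1=1, x2=1): U1=0, U2=0, U3=0, U4=1, U5=1, giving Y=1. Observed 0.
Test 1: faults giving observed 0 are {U1 stuck-at-1, U1 inverted output, U5 stuck-at-0, U5 inverted output}.
Test 2 (x1=0, x2=0): fault-free U1=1, U2=0, U3=1, U4=0, U5=1 → 1; observed 1. Eliminates U5 stuck-at-0, U5 inverted output.
Test 3 (x1=0, x2=1): fault-free U1=1, U2=1, U3=0, U4=1, U5=0 → 0; observed 1. Eliminates U1 stuck-at-1.
Only U1 inverted output is consistent with every test.

U1 inverted output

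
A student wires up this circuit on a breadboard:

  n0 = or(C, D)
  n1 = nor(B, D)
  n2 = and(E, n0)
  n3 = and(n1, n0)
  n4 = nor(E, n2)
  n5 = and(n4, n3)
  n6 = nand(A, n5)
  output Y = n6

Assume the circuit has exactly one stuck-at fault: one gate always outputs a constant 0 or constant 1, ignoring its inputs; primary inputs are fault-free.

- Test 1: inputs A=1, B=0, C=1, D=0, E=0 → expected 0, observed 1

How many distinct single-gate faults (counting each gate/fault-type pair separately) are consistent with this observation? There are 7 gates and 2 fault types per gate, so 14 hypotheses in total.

7

Fault-free: n0=1, n1=1, n2=0, n3=1, n4=1, n5=1, n6=0 → 0. Observed 1.
  n0 stuck-at-0: output 1 ✓
  n0 stuck-at-1: output 0 ✗
  n1 stuck-at-0: output 1 ✓
  n1 stuck-at-1: output 0 ✗
  n2 stuck-at-0: output 0 ✗
  n2 stuck-at-1: output 1 ✓
  n3 stuck-at-0: output 1 ✓
  n3 stuck-at-1: output 0 ✗
  n4 stuck-at-0: output 1 ✓
  n4 stuck-at-1: output 0 ✗
  n5 stuck-at-0: output 1 ✓
  n5 stuck-at-1: output 0 ✗
  n6 stuck-at-0: output 0 ✗
  n6 stuck-at-1: output 1 ✓
Consistent faults: {n0 stuck-at-0, n1 stuck-at-0, n2 stuck-at-1, n3 stuck-at-0, n4 stuck-at-0, n5 stuck-at-0, n6 stuck-at-1} — 7 in all.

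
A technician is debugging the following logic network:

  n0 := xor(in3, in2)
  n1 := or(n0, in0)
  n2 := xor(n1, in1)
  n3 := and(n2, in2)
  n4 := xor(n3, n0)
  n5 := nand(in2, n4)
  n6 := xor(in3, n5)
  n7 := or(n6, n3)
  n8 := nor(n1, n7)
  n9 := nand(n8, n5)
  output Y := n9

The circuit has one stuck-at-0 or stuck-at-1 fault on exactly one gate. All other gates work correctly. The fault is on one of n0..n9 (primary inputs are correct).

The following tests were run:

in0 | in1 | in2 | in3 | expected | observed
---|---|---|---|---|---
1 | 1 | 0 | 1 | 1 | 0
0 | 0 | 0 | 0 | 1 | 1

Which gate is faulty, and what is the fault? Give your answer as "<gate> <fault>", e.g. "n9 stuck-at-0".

Fault-free values for test 1 (in0=1, in1=1, in2=0, in3=1): n0=1, n1=1, n2=0, n3=0, n4=1, n5=1, n6=0, n7=0, n8=0, n9=1, giving Y=1. Observed 0.
Test 1: faults giving observed 0 are {n1 stuck-at-0, n8 stuck-at-1, n9 stuck-at-0}.
Test 2 (in0=0, in1=0, in2=0, in3=0): fault-free n0=0, n1=0, n2=0, n3=0, n4=0, n5=1, n6=1, n7=1, n8=0, n9=1 → 1; observed 1. Eliminates n8 stuck-at-1, n9 stuck-at-0.
Only n1 stuck-at-0 is consistent with every test.

n1 stuck-at-0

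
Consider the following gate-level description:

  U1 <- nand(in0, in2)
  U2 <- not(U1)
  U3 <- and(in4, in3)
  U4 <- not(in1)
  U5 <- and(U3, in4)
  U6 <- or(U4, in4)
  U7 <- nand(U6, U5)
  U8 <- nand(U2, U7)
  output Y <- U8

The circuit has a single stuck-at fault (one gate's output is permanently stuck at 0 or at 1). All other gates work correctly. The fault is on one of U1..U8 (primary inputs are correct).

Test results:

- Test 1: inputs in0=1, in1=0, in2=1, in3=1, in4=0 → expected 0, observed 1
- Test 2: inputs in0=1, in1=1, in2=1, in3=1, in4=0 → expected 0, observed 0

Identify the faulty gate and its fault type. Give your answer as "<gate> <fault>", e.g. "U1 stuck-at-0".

Fault-free values for test 1 (in0=1, in1=0, in2=1, in3=1, in4=0): U1=0, U2=1, U3=0, U4=1, U5=0, U6=1, U7=1, U8=0, giving Y=0. Observed 1.
Test 1: faults giving observed 1 are {U1 stuck-at-1, U2 stuck-at-0, U5 stuck-at-1, U7 stuck-at-0, U8 stuck-at-1}.
Test 2 (in0=1, in1=1, in2=1, in3=1, in4=0): fault-free U1=0, U2=1, U3=0, U4=0, U5=0, U6=0, U7=1, U8=0 → 0; observed 0. Eliminates U1 stuck-at-1, U2 stuck-at-0, U7 stuck-at-0, U8 stuck-at-1.
Only U5 stuck-at-1 is consistent with every test.

U5 stuck-at-1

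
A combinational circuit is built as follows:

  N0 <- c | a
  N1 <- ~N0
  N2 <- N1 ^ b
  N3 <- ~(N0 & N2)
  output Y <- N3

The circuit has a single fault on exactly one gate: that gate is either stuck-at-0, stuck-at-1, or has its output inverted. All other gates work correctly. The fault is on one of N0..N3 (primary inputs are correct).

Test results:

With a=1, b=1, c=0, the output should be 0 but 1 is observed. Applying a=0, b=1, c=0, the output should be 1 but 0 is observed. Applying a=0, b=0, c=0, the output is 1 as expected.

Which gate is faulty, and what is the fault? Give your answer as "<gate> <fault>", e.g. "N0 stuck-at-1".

Fault-free values for test 1 (a=1, b=1, c=0): N0=1, N1=0, N2=1, N3=0, giving Y=0. Observed 1.
Test 1: faults giving observed 1 are {N0 stuck-at-0, N0 inverted output, N1 stuck-at-1, N1 inverted output, N2 stuck-at-0, N2 inverted output, N3 stuck-at-1, N3 inverted output}.
Test 2 (a=0, b=1, c=0): fault-free N0=0, N1=1, N2=0, N3=1 → 1; observed 0. Eliminates N0 stuck-at-0, N1 stuck-at-1, N1 inverted output, N2 stuck-at-0, N2 inverted output, N3 stuck-at-1.
Test 3 (a=0, b=0, c=0): fault-free N0=0, N1=1, N2=1, N3=1 → 1; observed 1. Eliminates N3 inverted output.
Only N0 inverted output is consistent with every test.

N0 inverted output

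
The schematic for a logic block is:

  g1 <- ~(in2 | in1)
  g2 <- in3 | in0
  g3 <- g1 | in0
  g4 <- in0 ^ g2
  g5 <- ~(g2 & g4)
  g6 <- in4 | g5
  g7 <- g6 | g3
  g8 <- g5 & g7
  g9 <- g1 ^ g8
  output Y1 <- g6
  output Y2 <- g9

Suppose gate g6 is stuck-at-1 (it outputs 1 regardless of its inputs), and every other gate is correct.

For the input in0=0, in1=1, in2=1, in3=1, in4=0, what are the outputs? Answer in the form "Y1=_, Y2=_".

Y1=1, Y2=0

Propagate with g6 forced: g1=0, g2=1, g3=0, g4=1, g5=0, g6=1 [stuck-at-1], g7=1, g8=0, g9=0.
So the outputs are Y1=1, Y2=0. (Without the fault they would be Y1=0, Y2=0.)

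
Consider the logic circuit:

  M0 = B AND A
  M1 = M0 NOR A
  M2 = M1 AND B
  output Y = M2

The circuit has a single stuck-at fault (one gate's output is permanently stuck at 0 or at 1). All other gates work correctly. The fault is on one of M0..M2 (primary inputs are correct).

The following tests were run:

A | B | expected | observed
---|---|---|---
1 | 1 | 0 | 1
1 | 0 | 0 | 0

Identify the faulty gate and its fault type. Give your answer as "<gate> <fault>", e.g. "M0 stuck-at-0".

Fault-free values for test 1 (A=1, B=1): M0=1, M1=0, M2=0, giving Y=0. Observed 1.
Test 1: faults giving observed 1 are {M1 stuck-at-1, M2 stuck-at-1}.
Test 2 (A=1, B=0): fault-free M0=0, M1=0, M2=0 → 0; observed 0. Eliminates M2 stuck-at-1.
Only M1 stuck-at-1 is consistent with every test.

M1 stuck-at-1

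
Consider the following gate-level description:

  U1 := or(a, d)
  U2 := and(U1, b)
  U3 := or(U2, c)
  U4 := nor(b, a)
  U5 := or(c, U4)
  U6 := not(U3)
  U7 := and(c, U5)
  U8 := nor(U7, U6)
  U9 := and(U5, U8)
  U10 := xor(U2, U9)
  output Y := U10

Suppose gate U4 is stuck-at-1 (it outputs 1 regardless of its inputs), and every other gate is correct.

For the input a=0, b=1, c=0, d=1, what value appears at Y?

0

Propagate with U4 forced: U1=1, U2=1, U3=1, U4=1 [stuck-at-1], U5=1, U6=0, U7=0, U8=1, U9=1, U10=0.
So Y = 0. (Without the fault it would be 1.)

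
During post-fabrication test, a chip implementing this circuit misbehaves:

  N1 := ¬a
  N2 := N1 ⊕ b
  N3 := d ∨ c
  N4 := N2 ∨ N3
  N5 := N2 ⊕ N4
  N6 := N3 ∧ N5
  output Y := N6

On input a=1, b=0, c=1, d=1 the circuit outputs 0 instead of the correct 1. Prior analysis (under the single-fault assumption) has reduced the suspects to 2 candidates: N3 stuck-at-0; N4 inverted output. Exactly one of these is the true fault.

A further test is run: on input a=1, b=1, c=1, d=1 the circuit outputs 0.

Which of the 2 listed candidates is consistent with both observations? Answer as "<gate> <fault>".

N3 stuck-at-0

Evaluate each candidate on input a=1, b=1, c=1, d=1:
  N3 stuck-at-0: N1=0, N2=1, N3=0 [stuck-at-0], N4=1, N5=0, N6=0 → 0 — matches
  N4 inverted output: N1=0, N2=1, N3=1, N4=0 [inverted output], N5=1, N6=1 → 1 — eliminated
Only N3 stuck-at-0 reproduces the observed 0.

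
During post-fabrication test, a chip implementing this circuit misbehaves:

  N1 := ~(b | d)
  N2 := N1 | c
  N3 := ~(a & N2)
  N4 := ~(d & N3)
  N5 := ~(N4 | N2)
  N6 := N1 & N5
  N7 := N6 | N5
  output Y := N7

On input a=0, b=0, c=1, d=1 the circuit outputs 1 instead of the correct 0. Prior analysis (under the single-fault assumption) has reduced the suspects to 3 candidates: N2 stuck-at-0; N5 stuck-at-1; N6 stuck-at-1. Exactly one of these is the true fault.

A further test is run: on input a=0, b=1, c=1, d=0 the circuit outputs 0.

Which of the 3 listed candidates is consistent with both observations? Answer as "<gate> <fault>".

Evaluate each candidate on input a=0, b=1, c=1, d=0:
  N2 stuck-at-0: N1=0, N2=0 [stuck-at-0], N3=1, N4=1, N5=0, N6=0, N7=0 → 0 — matches
  N5 stuck-at-1: N1=0, N2=1, N3=1, N4=1, N5=1 [stuck-at-1], N6=0, N7=1 → 1 — eliminated
  N6 stuck-at-1: N1=0, N2=1, N3=1, N4=1, N5=0, N6=1 [stuck-at-1], N7=1 → 1 — eliminated
Only N2 stuck-at-0 reproduces the observed 0.

N2 stuck-at-0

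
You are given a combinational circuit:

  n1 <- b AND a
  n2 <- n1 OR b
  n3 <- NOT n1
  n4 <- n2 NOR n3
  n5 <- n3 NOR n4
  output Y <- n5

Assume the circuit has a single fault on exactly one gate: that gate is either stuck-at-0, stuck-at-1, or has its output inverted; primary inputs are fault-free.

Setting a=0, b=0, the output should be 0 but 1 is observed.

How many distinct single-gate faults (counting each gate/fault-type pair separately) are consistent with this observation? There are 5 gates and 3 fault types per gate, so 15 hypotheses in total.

4

Fault-free: n1=0, n2=0, n3=1, n4=0, n5=0 → 0. Observed 1.
  n1: stuck-at-1, inverted output ✓; others ✗
  n2: none of the 3 fault types match ✗
  n3: none of the 3 fault types match ✗
  n4: none of the 3 fault types match ✗
  n5: stuck-at-1, inverted output ✓; others ✗
Consistent faults: {n1 stuck-at-1, n1 inverted output, n5 stuck-at-1, n5 inverted output} — 4 in all.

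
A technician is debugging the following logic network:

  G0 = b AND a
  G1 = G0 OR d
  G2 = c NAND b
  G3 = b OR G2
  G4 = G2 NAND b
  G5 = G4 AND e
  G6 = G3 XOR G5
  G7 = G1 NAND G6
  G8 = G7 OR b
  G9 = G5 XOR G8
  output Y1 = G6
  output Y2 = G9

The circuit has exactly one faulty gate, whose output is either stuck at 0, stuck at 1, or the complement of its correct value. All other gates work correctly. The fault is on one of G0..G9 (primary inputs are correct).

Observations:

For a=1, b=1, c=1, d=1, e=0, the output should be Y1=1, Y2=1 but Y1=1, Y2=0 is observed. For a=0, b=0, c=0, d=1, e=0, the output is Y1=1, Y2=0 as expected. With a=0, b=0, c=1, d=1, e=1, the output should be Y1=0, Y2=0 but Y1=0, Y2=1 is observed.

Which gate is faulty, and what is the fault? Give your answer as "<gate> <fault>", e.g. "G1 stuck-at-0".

Fault-free values for test 1 (a=1, b=1, c=1, d=1, e=0): G0=1, G1=1, G2=0, G3=1, G4=1, G5=0, G6=1, G7=0, G8=1, G9=1, giving Y1=1, Y2=1. Observed Y1=1, Y2=0.
Test 1: faults giving observed Y1=1, Y2=0 are {G8 stuck-at-0, G8 inverted output, G9 stuck-at-0, G9 inverted output}.
Test 2 (a=0, b=0, c=0, d=1, e=0): fault-free G0=0, G1=1, G2=1, G3=1, G4=1, G5=0, G6=1, G7=0, G8=0, G9=0 → Y1=1, Y2=0; observed Y1=1, Y2=0. Eliminates G8 inverted output, G9 inverted output.
Test 3 (a=0, b=0, c=1, d=1, e=1): fault-free G0=0, G1=1, G2=1, G3=1, G4=1, G5=1, G6=0, G7=1, G8=1, G9=0 → Y1=0, Y2=0; observed Y1=0, Y2=1. Eliminates G9 stuck-at-0.
Only G8 stuck-at-0 is consistent with every test.

G8 stuck-at-0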